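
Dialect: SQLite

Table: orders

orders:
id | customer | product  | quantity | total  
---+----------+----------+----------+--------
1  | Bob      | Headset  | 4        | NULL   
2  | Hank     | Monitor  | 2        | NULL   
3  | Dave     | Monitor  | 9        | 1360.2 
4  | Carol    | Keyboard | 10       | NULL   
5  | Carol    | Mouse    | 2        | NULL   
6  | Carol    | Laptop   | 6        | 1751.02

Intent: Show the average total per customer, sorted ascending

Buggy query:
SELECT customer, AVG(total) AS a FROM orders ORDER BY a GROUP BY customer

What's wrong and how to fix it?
Bug: GROUP BY must precede ORDER BY

Fix: Reorder: SELECT … FROM … GROUP BY … ORDER BY …

Corrected query:
SELECT customer, AVG(total) AS a FROM orders GROUP BY customer ORDER BY a

Result:
customer | a      
---------+--------
Bob      | NULL   
Hank     | NULL   
Dave     | 1360.2 
Carol    | 1751.02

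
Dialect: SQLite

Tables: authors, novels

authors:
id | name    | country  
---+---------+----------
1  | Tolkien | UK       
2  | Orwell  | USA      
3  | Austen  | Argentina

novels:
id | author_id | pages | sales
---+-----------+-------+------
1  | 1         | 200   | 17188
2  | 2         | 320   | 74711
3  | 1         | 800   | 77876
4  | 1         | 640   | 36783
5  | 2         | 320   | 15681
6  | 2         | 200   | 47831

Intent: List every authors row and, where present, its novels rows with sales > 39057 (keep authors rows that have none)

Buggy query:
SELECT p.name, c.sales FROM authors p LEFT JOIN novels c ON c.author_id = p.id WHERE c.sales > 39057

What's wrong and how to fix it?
Bug: A WHERE condition on the right-hand table after LEFT JOIN drops unmatched parents

Fix: Move the right-table condition into the ON clause so unmatched parents are kept

Corrected query:
SELECT p.name, c.sales FROM authors p LEFT JOIN novels c ON c.author_id = p.id AND c.sales > 39057

Result:
name    | sales
--------+------
Tolkien | 77876
Orwell  | 47831
Orwell  | 74711
Austen  | NULL 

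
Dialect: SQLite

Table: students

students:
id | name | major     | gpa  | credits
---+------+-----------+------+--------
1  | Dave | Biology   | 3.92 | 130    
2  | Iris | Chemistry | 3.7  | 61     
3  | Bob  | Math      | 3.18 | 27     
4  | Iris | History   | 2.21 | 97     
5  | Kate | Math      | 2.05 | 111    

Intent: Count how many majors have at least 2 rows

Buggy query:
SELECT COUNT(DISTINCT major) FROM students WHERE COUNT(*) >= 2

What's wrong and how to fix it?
Bug: COUNT(*) cannot appear in WHERE; the per-group count doesn't exist yet

Fix: Use a subquery that GROUPs and filters with HAVING, then count its rows

Corrected query:
SELECT COUNT(*) FROM (SELECT major FROM students GROUP BY major HAVING COUNT(*) >= 2)

Result:
COUNT(*)
--------
1       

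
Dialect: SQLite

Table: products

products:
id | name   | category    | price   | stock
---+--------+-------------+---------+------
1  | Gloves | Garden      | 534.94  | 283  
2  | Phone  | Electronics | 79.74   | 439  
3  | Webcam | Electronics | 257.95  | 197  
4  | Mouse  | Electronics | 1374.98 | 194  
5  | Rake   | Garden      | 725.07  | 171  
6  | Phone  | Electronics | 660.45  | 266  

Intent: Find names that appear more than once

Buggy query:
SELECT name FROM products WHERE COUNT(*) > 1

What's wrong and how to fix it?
Bug: COUNT(*) is an aggregate and cannot be used in WHERE

Fix: GROUP BY name, then filter groups with HAVING COUNT(*) > 1

Corrected query:
SELECT name FROM products GROUP BY name HAVING COUNT(*) > 1

Result:
name 
-----
Phone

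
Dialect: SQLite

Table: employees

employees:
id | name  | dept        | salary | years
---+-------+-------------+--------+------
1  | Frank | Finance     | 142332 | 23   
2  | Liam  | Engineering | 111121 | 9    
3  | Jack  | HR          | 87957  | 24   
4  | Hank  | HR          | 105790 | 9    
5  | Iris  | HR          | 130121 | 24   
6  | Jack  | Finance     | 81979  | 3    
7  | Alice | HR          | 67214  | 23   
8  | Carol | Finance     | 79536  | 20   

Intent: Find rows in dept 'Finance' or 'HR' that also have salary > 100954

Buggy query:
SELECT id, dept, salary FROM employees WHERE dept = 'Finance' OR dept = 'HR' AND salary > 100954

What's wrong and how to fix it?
Bug: Without parentheses, AND is evaluated before OR, so the salary filter only applies to the 'HR' branch

Fix: Group the OR with parentheses (or use IN), then AND the threshold

Corrected query:
SELECT id, dept, salary FROM employees WHERE (dept = 'Finance' OR dept = 'HR') AND salary > 100954

Result:
id | dept    | salary
---+---------+-------
1  | Finance | 142332
4  | HR      | 105790
5  | HR      | 130121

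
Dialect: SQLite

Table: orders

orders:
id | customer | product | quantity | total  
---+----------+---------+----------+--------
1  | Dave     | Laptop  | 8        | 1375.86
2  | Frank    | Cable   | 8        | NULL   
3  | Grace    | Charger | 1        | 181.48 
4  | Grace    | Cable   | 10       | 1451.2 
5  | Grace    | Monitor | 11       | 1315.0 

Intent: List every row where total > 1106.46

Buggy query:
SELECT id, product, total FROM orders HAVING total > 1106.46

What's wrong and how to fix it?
Bug: HAVING filters the output of aggregation, but this query has no GROUP BY and no aggregate functions, so SQLite rejects it (HAVING clause on a non-aggregate query); the condition here is per row

Fix: Use WHERE for row-level filtering

Corrected query:
SELECT id, product, total FROM orders WHERE total > 1106.46

Result:
id | product | total  
---+---------+--------
1  | Laptop  | 1375.86
4  | Cable   | 1451.2 
5  | Monitor | 1315   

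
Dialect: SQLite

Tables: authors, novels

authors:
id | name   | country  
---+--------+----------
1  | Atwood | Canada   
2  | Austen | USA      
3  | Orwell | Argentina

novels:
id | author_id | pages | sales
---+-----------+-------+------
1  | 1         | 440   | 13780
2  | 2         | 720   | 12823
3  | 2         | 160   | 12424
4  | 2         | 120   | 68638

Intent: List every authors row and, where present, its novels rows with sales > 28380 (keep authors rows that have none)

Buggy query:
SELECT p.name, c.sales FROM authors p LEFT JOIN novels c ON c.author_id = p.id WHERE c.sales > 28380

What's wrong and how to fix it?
Bug: Filtering c.sales in WHERE discards the NULL rows produced by LEFT JOIN, turning it into an inner join

Fix: Move the right-table condition into the ON clause so unmatched parents are kept

Corrected query:
SELECT p.name, c.sales FROM authors p LEFT JOIN novels c ON c.author_id = p.id AND c.sales > 28380

Result:
name   | sales
-------+------
Atwood | NULL 
Austen | 68638
Orwell | NULL 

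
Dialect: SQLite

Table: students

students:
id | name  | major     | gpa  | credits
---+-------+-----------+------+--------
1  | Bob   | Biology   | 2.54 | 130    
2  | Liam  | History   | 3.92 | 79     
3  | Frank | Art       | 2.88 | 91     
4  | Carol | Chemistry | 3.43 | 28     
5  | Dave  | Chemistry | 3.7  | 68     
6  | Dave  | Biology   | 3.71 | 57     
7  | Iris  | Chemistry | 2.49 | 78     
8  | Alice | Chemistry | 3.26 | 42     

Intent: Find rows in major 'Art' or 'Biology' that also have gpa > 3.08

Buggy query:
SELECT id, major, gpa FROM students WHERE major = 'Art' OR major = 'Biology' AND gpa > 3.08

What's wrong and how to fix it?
Bug: Without parentheses, AND is evaluated before OR, so the gpa filter only applies to the 'Biology' branch

Fix: Add parentheses around the OR so the AND applies to both alternatives

Corrected query:
SELECT id, major, gpa FROM students WHERE (major = 'Art' OR major = 'Biology') AND gpa > 3.08

Result:
id | major   | gpa 
---+---------+-----
6  | Biology | 3.71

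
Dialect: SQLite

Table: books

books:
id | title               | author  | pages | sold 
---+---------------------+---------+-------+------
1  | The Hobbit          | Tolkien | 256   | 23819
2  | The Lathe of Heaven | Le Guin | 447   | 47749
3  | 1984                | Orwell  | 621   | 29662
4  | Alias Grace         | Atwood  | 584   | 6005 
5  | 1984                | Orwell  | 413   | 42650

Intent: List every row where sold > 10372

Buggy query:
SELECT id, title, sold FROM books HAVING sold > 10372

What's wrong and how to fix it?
Bug: HAVING filters the output of aggregation, but this query has no GROUP BY and no aggregate functions, so SQLite rejects it (HAVING clause on a non-aggregate query); the condition here is per row

Fix: Replace HAVING with WHERE since the condition applies to individual rows

Corrected query:
SELECT id, title, sold FROM books WHERE sold > 10372

Result:
id | title               | sold 
---+---------------------+------
1  | The Hobbit          | 23819
2  | The Lathe of Heaven | 47749
3  | 1984                | 29662
5  | 1984                | 42650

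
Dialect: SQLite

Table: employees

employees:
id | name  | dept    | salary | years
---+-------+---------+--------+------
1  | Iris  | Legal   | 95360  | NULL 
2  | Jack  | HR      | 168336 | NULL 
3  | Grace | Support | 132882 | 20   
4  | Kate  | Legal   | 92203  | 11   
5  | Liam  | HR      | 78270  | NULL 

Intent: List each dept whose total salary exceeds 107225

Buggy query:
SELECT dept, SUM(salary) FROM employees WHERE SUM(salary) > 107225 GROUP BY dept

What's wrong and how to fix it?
Bug: SUM(salary) is an aggregate, but WHERE filters rows before aggregation

Fix: Use HAVING (which filters groups after aggregation) instead of WHERE

Corrected query:
SELECT dept, SUM(salary) FROM employees GROUP BY dept HAVING SUM(salary) > 107225

Result:
dept    | SUM(salary)
--------+------------
HR      | 246606     
Legal   | 187563     
Support | 132882     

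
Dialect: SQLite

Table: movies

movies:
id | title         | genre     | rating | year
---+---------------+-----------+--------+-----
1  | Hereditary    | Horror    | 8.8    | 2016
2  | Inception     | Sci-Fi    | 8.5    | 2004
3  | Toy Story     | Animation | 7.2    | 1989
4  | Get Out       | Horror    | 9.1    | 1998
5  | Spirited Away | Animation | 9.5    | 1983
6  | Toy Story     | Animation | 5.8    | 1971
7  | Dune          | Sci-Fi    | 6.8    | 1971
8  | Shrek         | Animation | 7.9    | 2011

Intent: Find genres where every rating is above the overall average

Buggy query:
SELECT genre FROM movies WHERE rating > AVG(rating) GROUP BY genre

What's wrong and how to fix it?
Bug: WHERE evaluates per row before aggregation, so AVG() is unavailable

Fix: Compute the overall average in a scalar subquery and compare each group's MIN against it in HAVING

Corrected query:
SELECT genre FROM movies GROUP BY genre HAVING MIN(rating) > (SELECT AVG(rating) FROM movies)

Result:
genre 
------
Horror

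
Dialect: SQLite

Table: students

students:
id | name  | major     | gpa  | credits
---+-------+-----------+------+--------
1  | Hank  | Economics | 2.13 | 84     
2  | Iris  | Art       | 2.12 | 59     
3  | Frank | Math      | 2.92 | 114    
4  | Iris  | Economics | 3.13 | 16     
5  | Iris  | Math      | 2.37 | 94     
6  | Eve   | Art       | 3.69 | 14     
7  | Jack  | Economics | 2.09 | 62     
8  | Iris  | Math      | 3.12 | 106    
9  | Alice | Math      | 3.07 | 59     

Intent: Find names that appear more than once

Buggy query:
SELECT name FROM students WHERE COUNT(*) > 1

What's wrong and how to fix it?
Bug: WHERE can't reference COUNT(*); aggregates are computed after WHERE

Fix: GROUP BY name, then filter groups with HAVING COUNT(*) > 1

Corrected query:
SELECT name FROM students GROUP BY name HAVING COUNT(*) > 1

Result:
name
----
Iris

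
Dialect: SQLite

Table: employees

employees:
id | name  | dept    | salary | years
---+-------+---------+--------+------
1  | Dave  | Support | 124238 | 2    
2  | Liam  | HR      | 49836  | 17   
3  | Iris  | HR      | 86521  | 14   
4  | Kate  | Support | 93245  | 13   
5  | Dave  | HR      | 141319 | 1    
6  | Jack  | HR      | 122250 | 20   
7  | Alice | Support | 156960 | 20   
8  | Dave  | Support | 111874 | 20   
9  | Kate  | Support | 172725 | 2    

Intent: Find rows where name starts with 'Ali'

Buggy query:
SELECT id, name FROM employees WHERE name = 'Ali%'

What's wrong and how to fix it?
Bug: Wildcards only work with LIKE; '=' treats '%' as a literal character

Fix: Use LIKE for wildcard pattern matching

Corrected query:
SELECT id, name FROM employees WHERE name LIKE 'Ali%'

Result:
id | name 
---+------
7  | Alice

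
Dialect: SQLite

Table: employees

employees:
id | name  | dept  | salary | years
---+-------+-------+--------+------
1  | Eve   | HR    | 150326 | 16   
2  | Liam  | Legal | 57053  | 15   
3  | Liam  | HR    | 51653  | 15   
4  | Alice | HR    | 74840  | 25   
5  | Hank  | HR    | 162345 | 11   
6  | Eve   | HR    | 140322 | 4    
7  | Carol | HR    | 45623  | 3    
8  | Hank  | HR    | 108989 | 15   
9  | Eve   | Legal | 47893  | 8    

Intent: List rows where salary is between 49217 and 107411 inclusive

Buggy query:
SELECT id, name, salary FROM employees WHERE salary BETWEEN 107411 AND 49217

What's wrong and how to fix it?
Bug: The bounds are reversed; BETWEEN a AND b requires a <= b to match anything

Fix: Write BETWEEN 49217 AND 107411

Corrected query:
SELECT id, name, salary FROM employees WHERE salary BETWEEN 49217 AND 107411

Result:
id | name  | salary
---+-------+-------
2  | Liam  | 57053 
3  | Liam  | 51653 
4  | Alice | 74840 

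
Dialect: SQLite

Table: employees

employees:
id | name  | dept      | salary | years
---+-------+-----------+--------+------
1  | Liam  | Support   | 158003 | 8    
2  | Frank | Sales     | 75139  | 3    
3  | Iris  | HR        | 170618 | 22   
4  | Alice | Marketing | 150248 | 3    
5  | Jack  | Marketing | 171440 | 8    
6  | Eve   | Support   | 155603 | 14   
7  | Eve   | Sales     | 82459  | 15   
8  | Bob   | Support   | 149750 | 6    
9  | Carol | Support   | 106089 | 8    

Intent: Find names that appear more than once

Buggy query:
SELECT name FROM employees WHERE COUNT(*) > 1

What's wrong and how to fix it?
Bug: COUNT(*) is an aggregate and cannot be used in WHERE

Fix: Group first, then use HAVING for the count condition

Corrected query:
SELECT name FROM employees GROUP BY name HAVING COUNT(*) > 1

Result:
name
----
Eve 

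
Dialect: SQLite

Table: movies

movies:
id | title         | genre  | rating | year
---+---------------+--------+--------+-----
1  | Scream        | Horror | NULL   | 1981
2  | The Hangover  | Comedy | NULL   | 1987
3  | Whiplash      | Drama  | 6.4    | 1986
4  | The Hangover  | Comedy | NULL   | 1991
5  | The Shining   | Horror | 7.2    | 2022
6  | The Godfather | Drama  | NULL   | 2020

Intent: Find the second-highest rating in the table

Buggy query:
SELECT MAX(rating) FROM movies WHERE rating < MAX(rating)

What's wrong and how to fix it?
Bug: The inner MAX is an aggregate inside WHERE, which is not allowed

Fix: Put the inner MAX in a scalar subquery

Corrected query:
SELECT MAX(rating) FROM movies WHERE rating < (SELECT MAX(rating) FROM movies)

Result:
MAX(rating)
-----------
6.4        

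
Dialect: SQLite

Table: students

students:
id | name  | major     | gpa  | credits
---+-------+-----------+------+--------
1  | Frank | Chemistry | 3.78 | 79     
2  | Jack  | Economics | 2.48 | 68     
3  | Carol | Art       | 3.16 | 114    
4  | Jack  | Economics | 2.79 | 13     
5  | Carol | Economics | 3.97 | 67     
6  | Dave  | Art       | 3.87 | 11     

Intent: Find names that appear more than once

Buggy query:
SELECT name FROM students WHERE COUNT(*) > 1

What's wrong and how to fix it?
Bug: WHERE can't reference COUNT(*); aggregates are computed after WHERE

Fix: Group first, then use HAVING for the count condition

Corrected query:
SELECT name FROM students GROUP BY name HAVING COUNT(*) > 1

Result:
name 
-----
Carol
Jack 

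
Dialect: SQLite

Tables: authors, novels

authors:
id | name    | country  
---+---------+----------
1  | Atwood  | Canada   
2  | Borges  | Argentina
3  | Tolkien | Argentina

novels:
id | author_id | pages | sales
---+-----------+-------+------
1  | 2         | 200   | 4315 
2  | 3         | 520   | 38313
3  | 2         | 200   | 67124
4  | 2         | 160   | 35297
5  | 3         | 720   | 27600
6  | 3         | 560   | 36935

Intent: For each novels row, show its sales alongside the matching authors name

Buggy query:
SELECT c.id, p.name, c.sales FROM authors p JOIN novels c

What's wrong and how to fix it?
Bug: Missing join condition: each novels row is matched to all authors rows instead of just its own

Fix: Add ON c.author_id = p.id to the JOIN

Corrected query:
SELECT c.id, p.name, c.sales FROM authors p JOIN novels c ON c.author_id = p.id

Result:
id | name    | sales
---+---------+------
1  | Borges  | 4315 
2  | Tolkien | 38313
3  | Borges  | 67124
4  | Borges  | 35297
5  | Tolkien | 27600
6  | Tolkien | 36935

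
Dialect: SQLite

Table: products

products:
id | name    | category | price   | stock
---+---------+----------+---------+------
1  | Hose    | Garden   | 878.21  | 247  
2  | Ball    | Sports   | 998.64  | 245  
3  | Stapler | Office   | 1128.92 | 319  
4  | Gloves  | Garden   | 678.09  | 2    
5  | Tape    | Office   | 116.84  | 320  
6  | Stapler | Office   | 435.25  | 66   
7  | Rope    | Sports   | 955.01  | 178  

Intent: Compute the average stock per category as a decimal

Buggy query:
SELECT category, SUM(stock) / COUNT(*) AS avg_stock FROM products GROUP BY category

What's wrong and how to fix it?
Bug: SUM(stock) and COUNT(*) are both integers; the division truncates the fractional part

Fix: Cast one side to REAL so the division keeps the fractional part

Corrected query:
SELECT category, SUM(stock) * 1.0 / COUNT(*) AS avg_stock FROM products GROUP BY category

Result:
category | avg_stock
---------+----------
Garden   | 124.5    
Office   | 235      
Sports   | 211.5    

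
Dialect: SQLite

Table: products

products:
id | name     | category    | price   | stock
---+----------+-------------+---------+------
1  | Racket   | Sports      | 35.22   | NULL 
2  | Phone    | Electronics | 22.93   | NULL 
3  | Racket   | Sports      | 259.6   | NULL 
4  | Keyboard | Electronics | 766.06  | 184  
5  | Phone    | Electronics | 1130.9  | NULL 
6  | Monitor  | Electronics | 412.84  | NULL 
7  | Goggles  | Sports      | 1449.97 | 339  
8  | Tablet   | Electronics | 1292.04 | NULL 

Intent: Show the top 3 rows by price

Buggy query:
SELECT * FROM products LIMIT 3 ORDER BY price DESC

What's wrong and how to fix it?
Bug: LIMIT must come after ORDER BY

Fix: Swap the clauses: ORDER BY first, then LIMIT

Corrected query:
SELECT * FROM products ORDER BY price DESC LIMIT 3

Result:
id | name    | category    | price   | stock
---+---------+-------------+---------+------
7  | Goggles | Sports      | 1449.97 | 339  
8  | Tablet  | Electronics | 1292.04 | NULL 
5  | Phone   | Electronics | 1130.9  | NULL 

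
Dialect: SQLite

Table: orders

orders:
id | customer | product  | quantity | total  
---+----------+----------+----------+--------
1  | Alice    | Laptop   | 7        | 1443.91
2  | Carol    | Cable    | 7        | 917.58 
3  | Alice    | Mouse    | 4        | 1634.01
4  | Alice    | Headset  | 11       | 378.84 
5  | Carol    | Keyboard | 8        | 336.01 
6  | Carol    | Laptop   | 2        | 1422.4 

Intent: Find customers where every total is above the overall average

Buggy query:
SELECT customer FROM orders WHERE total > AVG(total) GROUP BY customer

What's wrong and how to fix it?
Bug: AVG() is an aggregate; it can't sit directly in WHERE

Fix: Compute the overall average in a scalar subquery and compare each group's MIN against it in HAVING

Corrected query:
SELECT customer FROM orders GROUP BY customer HAVING MIN(total) > (SELECT AVG(total) FROM orders)

Result:
(no rows)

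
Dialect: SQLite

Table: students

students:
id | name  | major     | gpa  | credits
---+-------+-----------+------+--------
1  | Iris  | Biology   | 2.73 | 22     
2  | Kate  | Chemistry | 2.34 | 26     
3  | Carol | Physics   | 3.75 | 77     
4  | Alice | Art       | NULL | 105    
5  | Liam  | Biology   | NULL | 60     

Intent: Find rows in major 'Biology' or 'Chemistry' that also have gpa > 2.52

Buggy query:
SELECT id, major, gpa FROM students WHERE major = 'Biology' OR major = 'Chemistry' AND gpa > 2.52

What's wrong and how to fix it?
Bug: Without parentheses, AND is evaluated before OR, so the gpa filter only applies to the 'Chemistry' branch

Fix: Add parentheses around the OR so the AND applies to both alternatives

Corrected query:
SELECT id, major, gpa FROM students WHERE (major = 'Biology' OR major = 'Chemistry') AND gpa > 2.52

Result:
id | major   | gpa 
---+---------+-----
1  | Biology | 2.73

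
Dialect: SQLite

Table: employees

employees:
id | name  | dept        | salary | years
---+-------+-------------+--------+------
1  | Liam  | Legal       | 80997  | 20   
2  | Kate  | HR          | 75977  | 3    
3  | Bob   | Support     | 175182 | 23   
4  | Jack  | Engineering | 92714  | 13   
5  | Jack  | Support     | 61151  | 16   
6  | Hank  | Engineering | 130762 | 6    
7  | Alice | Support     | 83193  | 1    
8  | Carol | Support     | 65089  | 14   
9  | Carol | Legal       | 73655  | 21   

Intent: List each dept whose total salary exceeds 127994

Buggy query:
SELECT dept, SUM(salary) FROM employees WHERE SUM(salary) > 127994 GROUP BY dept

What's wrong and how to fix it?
Bug: SUM(salary) is an aggregate, but WHERE filters rows before aggregation

Fix: Move the aggregate condition to a HAVING clause

Corrected query:
SELECT dept, SUM(salary) FROM employees GROUP BY dept HAVING SUM(salary) > 127994

Result:
dept        | SUM(salary)
------------+------------
Engineering | 223476     
Legal       | 154652     
Support     | 384615     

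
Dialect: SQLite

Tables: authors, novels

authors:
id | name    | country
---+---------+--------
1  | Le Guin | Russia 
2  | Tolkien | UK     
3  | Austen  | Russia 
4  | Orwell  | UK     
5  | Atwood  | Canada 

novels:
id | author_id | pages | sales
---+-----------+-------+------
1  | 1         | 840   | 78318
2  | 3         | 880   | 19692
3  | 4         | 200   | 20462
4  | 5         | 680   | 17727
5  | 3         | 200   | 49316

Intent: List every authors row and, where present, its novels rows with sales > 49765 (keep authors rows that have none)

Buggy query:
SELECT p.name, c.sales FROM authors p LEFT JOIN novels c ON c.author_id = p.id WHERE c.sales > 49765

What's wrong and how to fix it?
Bug: A WHERE condition on the right-hand table after LEFT JOIN drops unmatched parents

Fix: Move the right-table condition into the ON clause so unmatched parents are kept

Corrected query:
SELECT p.name, c.sales FROM authors p LEFT JOIN novels c ON c.author_id = p.id AND c.sales > 49765

Result:
name    | sales
--------+------
Le Guin | 78318
Tolkien | NULL 
Austen  | NULL 
Orwell  | NULL 
Atwood  | NULL 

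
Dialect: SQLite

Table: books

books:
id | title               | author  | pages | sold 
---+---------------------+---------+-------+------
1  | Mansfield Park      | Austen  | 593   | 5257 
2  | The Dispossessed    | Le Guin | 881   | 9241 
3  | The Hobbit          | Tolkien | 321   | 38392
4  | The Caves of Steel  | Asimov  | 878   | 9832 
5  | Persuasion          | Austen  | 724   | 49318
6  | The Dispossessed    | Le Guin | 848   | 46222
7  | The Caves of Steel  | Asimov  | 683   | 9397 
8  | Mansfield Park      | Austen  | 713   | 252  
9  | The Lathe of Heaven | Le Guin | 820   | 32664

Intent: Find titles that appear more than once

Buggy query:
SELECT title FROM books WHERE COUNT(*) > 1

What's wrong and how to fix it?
Bug: COUNT(*) is an aggregate and cannot be used in WHERE

Fix: GROUP BY title, then filter groups with HAVING COUNT(*) > 1

Corrected query:
SELECT title FROM books GROUP BY title HAVING COUNT(*) > 1

Result:
title             
------------------
Mansfield Park    
The Caves of Steel
The Dispossessed  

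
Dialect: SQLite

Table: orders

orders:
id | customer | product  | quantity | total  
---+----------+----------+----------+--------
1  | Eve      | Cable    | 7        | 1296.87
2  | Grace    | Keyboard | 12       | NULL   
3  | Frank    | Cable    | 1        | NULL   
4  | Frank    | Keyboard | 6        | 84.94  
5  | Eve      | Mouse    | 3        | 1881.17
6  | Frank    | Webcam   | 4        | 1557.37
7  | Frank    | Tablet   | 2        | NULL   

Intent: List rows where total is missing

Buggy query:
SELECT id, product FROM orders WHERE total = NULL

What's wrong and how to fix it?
Bug: '= NULL' is always unknown in SQL three-valued logic, so no rows match

Fix: Replace '= NULL' with 'IS NULL'

Corrected query:
SELECT id, product FROM orders WHERE total IS NULL

Result:
id | product 
---+---------
2  | Keyboard
3  | Cable   
7  | Tablet  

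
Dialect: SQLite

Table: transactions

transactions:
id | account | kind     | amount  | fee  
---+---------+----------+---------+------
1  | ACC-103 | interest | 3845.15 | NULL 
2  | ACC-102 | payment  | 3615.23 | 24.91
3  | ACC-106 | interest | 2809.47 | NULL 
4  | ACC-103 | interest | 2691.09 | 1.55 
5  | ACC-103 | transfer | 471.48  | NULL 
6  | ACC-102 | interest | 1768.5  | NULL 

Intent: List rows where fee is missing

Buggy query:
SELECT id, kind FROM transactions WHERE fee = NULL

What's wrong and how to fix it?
Bug: Comparing to NULL with '=' never matches; NULL = NULL is unknown, not true

Fix: Replace '= NULL' with 'IS NULL'

Corrected query:
SELECT id, kind FROM transactions WHERE fee IS NULL

Result:
id | kind    
---+---------
1  | interest
3  | interest
5  | transfer
6  | interest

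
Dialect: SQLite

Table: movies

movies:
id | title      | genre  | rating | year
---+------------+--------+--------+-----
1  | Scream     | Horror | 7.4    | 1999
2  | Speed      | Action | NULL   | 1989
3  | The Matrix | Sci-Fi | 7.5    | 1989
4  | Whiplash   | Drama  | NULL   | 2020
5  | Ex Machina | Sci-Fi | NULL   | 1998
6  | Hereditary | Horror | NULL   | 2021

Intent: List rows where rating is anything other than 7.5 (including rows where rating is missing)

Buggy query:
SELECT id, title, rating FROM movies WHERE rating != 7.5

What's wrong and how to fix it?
Bug: Inequality against NULL is unknown, not true; rows with NULL are dropped

Fix: Add an explicit OR rating IS NULL to include the missing-value rows

Corrected query:
SELECT id, title, rating FROM movies WHERE rating != 7.5 OR rating IS NULL

Result:
id | title      | rating
---+------------+-------
1  | Scream     | 7.4   
2  | Speed      | NULL  
4  | Whiplash   | NULL  
5  | Ex Machina | NULL  
6  | Hereditary | NULL  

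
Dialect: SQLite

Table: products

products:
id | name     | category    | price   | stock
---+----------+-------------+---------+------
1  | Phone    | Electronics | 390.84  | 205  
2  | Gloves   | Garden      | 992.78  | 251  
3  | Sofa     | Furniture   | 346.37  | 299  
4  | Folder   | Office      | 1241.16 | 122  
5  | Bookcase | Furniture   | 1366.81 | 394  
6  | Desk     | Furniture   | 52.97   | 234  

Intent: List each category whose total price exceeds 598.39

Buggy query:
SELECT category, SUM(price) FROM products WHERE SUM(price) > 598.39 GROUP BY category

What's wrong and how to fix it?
Bug: WHERE runs before GROUP BY, so aggregates aren't available there

Fix: Move the aggregate condition to a HAVING clause

Corrected query:
SELECT category, SUM(price) FROM products GROUP BY category HAVING SUM(price) > 598.39

Result:
category  | SUM(price)
----------+-----------
Furniture | 1766.15   
Garden    | 992.78    
Office    | 1241.16   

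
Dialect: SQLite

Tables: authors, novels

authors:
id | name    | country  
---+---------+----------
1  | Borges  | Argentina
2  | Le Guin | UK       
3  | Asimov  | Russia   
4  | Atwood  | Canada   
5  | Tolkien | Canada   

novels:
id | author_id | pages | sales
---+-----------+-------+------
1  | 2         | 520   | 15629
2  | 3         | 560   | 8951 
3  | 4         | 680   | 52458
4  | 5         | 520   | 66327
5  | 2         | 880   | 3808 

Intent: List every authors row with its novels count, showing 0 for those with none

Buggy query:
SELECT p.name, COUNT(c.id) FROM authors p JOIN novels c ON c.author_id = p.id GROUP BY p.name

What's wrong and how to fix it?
Bug: An inner join excludes parents with zero children

Fix: Switch to LEFT JOIN to retain unmatched parent rows

Corrected query:
SELECT p.name, COUNT(c.id) FROM authors p LEFT JOIN novels c ON c.author_id = p.id GROUP BY p.name

Result:
name    | COUNT(c.id)
--------+------------
Asimov  | 1          
Atwood  | 1          
Borges  | 0          
Le Guin | 2          
Tolkien | 1          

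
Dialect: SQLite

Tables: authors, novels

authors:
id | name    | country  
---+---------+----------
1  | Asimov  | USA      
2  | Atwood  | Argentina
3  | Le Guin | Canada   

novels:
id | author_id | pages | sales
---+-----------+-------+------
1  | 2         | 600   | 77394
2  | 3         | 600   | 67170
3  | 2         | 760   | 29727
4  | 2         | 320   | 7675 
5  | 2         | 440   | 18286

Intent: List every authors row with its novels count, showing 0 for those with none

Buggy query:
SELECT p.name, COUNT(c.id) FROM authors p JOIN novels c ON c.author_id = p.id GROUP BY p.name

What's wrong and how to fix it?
Bug: An inner join excludes parents with zero children

Fix: Use LEFT JOIN so parents without children still appear (COUNT(c.id) gives 0)

Corrected query:
SELECT p.name, COUNT(c.id) FROM authors p LEFT JOIN novels c ON c.author_id = p.id GROUP BY p.name

Result:
name    | COUNT(c.id)
--------+------------
Asimov  | 0          
Atwood  | 4          
Le Guin | 1          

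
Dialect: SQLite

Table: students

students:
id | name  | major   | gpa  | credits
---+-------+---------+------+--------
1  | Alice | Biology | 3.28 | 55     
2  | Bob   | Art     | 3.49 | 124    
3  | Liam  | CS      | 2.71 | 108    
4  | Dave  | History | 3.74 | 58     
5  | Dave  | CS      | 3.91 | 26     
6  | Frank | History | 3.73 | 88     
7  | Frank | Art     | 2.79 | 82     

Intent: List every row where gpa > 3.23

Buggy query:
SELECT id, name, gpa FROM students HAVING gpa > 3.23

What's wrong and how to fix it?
Bug: HAVING filters the output of aggregation, but this query has no GROUP BY and no aggregate functions, so SQLite rejects it (HAVING clause on a non-aggregate query); the condition here is per row

Fix: Use WHERE for row-level filtering

Corrected query:
SELECT id, name, gpa FROM students WHERE gpa > 3.23

Result:
id | name  | gpa 
---+-------+-----
1  | Alice | 3.28
2  | Bob   | 3.49
4  | Dave  | 3.74
5  | Dave  | 3.91
6  | Frank | 3.73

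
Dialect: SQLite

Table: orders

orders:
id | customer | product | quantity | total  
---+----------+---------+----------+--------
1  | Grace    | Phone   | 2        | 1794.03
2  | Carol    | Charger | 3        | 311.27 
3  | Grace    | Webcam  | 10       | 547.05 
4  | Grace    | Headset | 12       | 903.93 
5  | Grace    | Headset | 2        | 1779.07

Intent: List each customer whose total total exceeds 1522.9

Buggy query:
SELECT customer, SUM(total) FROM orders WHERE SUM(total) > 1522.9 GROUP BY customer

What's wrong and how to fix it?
Bug: Aggregate functions cannot appear in a WHERE clause

Fix: Move the aggregate condition to a HAVING clause

Corrected query:
SELECT customer, SUM(total) FROM orders GROUP BY customer HAVING SUM(total) > 1522.9

Result:
customer | SUM(total)
---------+-----------
Grace    | 5024.08   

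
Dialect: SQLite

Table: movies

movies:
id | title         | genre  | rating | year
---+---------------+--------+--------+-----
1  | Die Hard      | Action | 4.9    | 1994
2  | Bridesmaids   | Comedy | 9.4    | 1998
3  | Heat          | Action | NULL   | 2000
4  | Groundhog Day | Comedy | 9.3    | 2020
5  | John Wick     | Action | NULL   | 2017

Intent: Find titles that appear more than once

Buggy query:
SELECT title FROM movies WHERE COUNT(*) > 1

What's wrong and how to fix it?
Bug: COUNT(*) is an aggregate and cannot be used in WHERE

Fix: Group first, then use HAVING for the count condition

Corrected query:
SELECT title FROM movies GROUP BY title HAVING COUNT(*) > 1

Result:
(no rows)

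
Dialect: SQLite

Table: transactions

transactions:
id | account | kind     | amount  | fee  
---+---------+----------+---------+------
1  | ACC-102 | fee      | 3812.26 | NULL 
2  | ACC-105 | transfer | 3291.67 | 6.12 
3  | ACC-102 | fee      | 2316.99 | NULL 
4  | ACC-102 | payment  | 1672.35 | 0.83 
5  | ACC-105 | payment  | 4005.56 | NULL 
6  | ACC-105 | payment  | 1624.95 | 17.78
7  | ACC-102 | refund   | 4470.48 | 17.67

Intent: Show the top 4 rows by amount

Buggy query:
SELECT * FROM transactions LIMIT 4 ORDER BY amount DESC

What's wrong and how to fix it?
Bug: LIMIT must come after ORDER BY

Fix: Swap the clauses: ORDER BY first, then LIMIT

Corrected query:
SELECT * FROM transactions ORDER BY amount DESC LIMIT 4

Result:
id | account | kind     | amount  | fee  
---+---------+----------+---------+------
7  | ACC-102 | refund   | 4470.48 | 17.67
5  | ACC-105 | payment  | 4005.56 | NULL 
1  | ACC-102 | fee      | 3812.26 | NULL 
2  | ACC-105 | transfer | 3291.67 | 6.12 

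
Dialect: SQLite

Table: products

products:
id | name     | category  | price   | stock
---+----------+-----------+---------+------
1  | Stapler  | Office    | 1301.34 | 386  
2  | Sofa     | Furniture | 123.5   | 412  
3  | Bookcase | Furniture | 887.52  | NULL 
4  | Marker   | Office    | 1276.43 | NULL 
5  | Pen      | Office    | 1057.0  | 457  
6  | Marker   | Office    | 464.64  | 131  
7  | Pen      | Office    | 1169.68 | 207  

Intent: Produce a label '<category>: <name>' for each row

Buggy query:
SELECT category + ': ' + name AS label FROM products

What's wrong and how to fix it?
Bug: SQLite uses || for string concatenation; + coerces text to numbers (yielding 0)

Fix: Use the || operator for string concatenation

Corrected query:
SELECT category || ': ' || name AS label FROM products

Result:
label              
-------------------
Office: Stapler    
Furniture: Sofa    
Furniture: Bookcase
Office: Marker     
Office: Pen        
Office: Marker     
Office: Pen        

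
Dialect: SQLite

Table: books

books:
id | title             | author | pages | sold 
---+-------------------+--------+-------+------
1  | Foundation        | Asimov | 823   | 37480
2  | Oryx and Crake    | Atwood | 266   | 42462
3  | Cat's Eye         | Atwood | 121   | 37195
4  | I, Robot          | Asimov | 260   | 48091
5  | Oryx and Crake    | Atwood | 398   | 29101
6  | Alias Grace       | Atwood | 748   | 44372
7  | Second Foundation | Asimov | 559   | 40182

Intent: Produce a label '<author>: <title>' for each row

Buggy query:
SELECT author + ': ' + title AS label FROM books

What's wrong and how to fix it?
Bug: SQLite uses || for string concatenation; + coerces text to numbers (yielding 0)

Fix: Replace + with || to concatenate text

Corrected query:
SELECT author || ': ' || title AS label FROM books

Result:
label                    
-------------------------
Asimov: Foundation       
Atwood: Oryx and Crake   
Atwood: Cat's Eye        
Asimov: I, Robot         
Atwood: Oryx and Crake   
Atwood: Alias Grace      
Asimov: Second Foundation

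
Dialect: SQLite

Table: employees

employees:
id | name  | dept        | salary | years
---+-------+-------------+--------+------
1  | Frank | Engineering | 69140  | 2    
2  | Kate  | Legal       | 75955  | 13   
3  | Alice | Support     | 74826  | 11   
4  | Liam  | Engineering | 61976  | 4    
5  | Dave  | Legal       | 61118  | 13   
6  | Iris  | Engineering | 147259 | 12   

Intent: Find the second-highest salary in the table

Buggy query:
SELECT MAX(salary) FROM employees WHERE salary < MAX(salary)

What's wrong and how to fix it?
Bug: MAX(salary) on the right of the comparison is an aggregate-in-WHERE error

Fix: Put the inner MAX in a scalar subquery

Corrected query:
SELECT MAX(salary) FROM employees WHERE salary < (SELECT MAX(salary) FROM employees)

Result:
MAX(salary)
-----------
75955      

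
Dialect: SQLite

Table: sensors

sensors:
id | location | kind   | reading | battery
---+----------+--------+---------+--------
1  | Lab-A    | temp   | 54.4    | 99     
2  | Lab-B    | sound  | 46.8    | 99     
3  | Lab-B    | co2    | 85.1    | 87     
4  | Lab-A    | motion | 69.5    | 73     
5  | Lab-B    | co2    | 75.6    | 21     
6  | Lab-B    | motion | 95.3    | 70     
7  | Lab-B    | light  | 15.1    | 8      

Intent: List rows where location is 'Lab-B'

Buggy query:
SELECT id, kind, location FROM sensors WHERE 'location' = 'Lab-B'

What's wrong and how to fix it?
Bug: Single quotes denote string literals in SQL; the column name is being compared as a constant string

Fix: Reference the column as location without single quotes

Corrected query:
SELECT id, kind, location FROM sensors WHERE location = 'Lab-B'

Result:
id | kind   | location
---+--------+---------
2  | sound  | Lab-B   
3  | co2    | Lab-B   
5  | co2    | Lab-B   
6  | motion | Lab-B   
7  | light  | Lab-B   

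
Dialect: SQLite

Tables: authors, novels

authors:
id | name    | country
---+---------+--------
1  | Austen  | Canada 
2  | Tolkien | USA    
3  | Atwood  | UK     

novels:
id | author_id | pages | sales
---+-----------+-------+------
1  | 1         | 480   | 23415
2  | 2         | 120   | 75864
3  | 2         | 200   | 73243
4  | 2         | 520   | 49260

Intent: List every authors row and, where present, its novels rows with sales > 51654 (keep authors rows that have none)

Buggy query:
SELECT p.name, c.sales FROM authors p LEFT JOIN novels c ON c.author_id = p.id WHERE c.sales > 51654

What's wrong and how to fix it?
Bug: Filtering c.sales in WHERE discards the NULL rows produced by LEFT JOIN, turning it into an inner join

Fix: Move the right-table condition into the ON clause so unmatched parents are kept

Corrected query:
SELECT p.name, c.sales FROM authors p LEFT JOIN novels c ON c.author_id = p.id AND c.sales > 51654

Result:
name    | sales
--------+------
Austen  | NULL 
Tolkien | 73243
Tolkien | 75864
Atwood  | NULL 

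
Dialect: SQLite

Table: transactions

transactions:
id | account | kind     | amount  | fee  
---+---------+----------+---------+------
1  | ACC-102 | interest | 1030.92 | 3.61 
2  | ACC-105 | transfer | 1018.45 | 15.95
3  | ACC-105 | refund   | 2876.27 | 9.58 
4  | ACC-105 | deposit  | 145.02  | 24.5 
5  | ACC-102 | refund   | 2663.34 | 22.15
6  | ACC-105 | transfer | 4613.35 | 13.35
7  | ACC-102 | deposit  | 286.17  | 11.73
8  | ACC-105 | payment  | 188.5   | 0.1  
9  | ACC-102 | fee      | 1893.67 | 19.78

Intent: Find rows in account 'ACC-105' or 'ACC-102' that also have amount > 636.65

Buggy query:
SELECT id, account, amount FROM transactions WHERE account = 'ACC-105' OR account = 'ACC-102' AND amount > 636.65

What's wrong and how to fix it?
Bug: Without parentheses, AND is evaluated before OR, so the amount filter only applies to the 'ACC-102' branch

Fix: Add parentheses around the OR so the AND applies to both alternatives

Corrected query:
SELECT id, account, amount FROM transactions WHERE (account = 'ACC-105' OR account = 'ACC-102') AND amount > 636.65

Result:
id | account | amount 
---+---------+--------
1  | ACC-102 | 1030.92
2  | ACC-105 | 1018.45
3  | ACC-105 | 2876.27
5  | ACC-102 | 2663.34
6  | ACC-105 | 4613.35
9  | ACC-102 | 1893.67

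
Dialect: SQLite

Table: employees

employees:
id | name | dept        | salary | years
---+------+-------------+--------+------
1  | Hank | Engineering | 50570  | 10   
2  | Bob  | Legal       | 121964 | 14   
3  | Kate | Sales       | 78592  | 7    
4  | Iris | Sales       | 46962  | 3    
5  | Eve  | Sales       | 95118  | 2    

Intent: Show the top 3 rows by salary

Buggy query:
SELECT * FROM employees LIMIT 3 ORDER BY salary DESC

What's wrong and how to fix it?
Bug: ORDER BY cannot follow LIMIT; LIMIT is the final clause

Fix: Sort with ORDER BY, then apply LIMIT

Corrected query:
SELECT * FROM employees ORDER BY salary DESC LIMIT 3

Result:
id | name | dept  | salary | years
---+------+-------+--------+------
2  | Bob  | Legal | 121964 | 14   
5  | Eve  | Sales | 95118  | 2    
3  | Kate | Sales | 78592  | 7    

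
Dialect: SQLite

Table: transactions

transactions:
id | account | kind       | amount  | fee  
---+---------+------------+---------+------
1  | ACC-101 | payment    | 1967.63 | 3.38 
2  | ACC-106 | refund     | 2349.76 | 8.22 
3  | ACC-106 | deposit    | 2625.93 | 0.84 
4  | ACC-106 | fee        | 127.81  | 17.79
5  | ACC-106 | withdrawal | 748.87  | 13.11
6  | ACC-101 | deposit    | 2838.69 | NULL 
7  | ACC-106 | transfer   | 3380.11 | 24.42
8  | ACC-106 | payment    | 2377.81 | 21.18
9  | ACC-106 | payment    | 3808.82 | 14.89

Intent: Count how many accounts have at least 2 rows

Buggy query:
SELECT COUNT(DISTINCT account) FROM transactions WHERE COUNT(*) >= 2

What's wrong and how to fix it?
Bug: COUNT(*) cannot appear in WHERE; the per-group count doesn't exist yet

Fix: Group first with HAVING COUNT(*) >= 2, then COUNT the resulting groups

Corrected query:
SELECT COUNT(*) FROM (SELECT account FROM transactions GROUP BY account HAVING COUNT(*) >= 2)

Result:
COUNT(*)
--------
2       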